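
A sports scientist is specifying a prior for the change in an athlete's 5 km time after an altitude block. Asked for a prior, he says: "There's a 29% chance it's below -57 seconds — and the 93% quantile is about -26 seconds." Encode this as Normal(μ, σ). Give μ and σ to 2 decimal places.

For Normal(μ,σ), the p-quantile is μ + z_p·σ. Here z_{0.29} = -0.5534, z_{0.93} = 1.476.
So -57 = μ − 0.5534σ and -26 = μ + 1.476σ.
Subtracting: σ = (-26 − -57)/(1.476 − (-0.5534)) = 15.28.
Then μ = -57 − (-0.5534)·15.28 = -48.55.

μ = -48.55, σ = 15.28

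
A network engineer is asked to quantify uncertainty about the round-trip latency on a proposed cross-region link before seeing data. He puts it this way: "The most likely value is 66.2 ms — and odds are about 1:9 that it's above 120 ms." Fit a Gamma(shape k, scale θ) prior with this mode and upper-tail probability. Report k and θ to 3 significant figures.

Gamma(k,θ) with k>1 has mode (k−1)θ, so θ = 66.2/(k−1).
Need P(X < 120) = 0.9 with θ tied to k this way. Start at k = 2, θ = 66.2: P(X<120) ≈ 0.541.
Too low — raise k to concentrate. Iterating converges to k ≈ 6.38.
Then θ = 66.2/(6.38−1) ≈ 12.3.

k ≈ 6.38, θ ≈ 12.3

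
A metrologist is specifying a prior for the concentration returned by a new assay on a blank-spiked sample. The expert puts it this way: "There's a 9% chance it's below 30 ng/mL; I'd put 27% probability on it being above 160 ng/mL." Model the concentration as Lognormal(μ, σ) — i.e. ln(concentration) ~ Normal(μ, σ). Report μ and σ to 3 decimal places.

μ ≈ 4.550, σ ≈ 0.857

If T ~ Lognormal(μ,σ) then ln T ~ Normal(μ,σ), so the p-quantile of ln T is μ + z_p·σ.
ln(30) = 3.401 and ln(160) = 5.075; z_{0.09} = -1.341, z_{0.73} = 0.6128.
σ = (5.075 − 3.401)/(0.6128 − (-1.341)) = 0.857.
μ = 3.401 − (-1.341)·0.857 = 4.550.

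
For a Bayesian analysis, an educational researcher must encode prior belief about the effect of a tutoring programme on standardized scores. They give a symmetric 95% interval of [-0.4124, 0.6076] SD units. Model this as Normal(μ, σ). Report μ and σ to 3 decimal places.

A symmetric 95% interval runs μ ± z·σ with z = 1.96.
Half-width = 0.51, so σ = 0.51/1.96 = 0.260.
μ is the interval midpoint, 0.098.

μ = 0.098, σ = 0.260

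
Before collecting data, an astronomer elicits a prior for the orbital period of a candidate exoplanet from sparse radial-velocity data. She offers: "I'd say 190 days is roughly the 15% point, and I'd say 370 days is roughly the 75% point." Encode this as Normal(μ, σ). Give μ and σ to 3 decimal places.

For Normal(μ,σ), the p-quantile is μ + z_p·σ. Here z_{0.15} = -1.036, z_{0.75} = 0.6745.
So 190 = μ − 1.036σ and 370 = μ + 0.6745σ.
Subtracting: σ = (370 − 190)/(0.6745 − (-1.036)) = 105.206.
Then μ = 190 − (-1.036)·105.206 = 299.039.

μ = 299.039, σ = 105.206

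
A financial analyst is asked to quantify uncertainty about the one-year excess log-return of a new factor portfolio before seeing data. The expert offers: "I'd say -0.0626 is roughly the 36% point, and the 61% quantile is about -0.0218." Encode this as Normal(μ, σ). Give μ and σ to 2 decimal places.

For Normal(μ,σ), the p-quantile is μ + z_p·σ. Here z_{0.36} = -0.3585, z_{0.61} = 0.2793.
So -0.0626 = μ − 0.3585σ and -0.0218 = μ + 0.2793σ.
Subtracting: σ = (-0.0218 − -0.0626)/(0.2793 − (-0.3585)) = 0.06.
Then μ = -0.0626 − (-0.3585)·0.06 = -0.04.

μ = -0.04, σ = 0.06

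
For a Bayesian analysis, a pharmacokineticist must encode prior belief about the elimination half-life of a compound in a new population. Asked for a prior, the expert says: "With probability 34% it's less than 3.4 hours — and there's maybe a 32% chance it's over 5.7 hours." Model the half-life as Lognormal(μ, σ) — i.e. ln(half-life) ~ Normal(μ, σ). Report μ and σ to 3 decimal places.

If T ~ Lognormal(μ,σ) then ln T ~ Normal(μ,σ), so the p-quantile of ln T is μ + z_p·σ.
ln(3.4) = 1.224 and ln(5.7) = 1.74; z_{0.34} = -0.4125, z_{0.68} = 0.4677.
σ = (1.74 − 1.224)/(0.4677 − (-0.4125)) = 0.587.
μ = 1.224 − (-0.4125)·0.587 = 1.466.

μ ≈ 1.466, σ ≈ 0.587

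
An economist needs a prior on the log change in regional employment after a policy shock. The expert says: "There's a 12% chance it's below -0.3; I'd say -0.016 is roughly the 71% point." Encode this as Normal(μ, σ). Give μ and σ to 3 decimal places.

The p-quantile of Normal(μ,σ) is μ + z_p·σ, with z_{0.12} = -1.175 and z_{0.71} = 0.5534.
Eliminate σ: μ = (z₂·x₁ − z₁·x₂)/(z₂ − z₁) = (0.5534·-0.3 − (-1.175)·-0.016)/1.728 = -0.107.
Then σ = (x₂ − x₁)/(z₂ − z₁) = (-0.016 − -0.3)/1.728 = 0.164.

μ = -0.107, σ = 0.164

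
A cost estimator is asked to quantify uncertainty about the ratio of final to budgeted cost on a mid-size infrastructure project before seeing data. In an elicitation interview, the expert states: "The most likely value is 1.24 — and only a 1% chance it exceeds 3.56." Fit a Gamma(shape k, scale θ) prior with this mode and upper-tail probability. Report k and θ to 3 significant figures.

k ≈ 5.09, θ ≈ 0.303

Gamma(k,θ) with k>1 has mode (k−1)θ, so θ = 1.24/(k−1).
Need P(X < 3.56) = 0.99 with θ tied to k this way. Start at k = 2, θ = 1.24: P(X<3.56) ≈ 0.781.
Too low — raise k to concentrate. Iterating converges to k ≈ 5.09.
Then θ = 1.24/(5.09−1) ≈ 0.303.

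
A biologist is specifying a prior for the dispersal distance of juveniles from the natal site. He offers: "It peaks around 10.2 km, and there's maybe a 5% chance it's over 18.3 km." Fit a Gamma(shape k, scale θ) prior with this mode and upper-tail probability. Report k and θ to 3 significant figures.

k ≈ 9.16, θ ≈ 1.25

Gamma(k,θ) with k>1 has mode (k−1)θ, so θ = 10.2/(k−1).
Need P(X < 18.3) = 0.95 with θ tied to k this way. Start at k = 2, θ = 10.2: P(X<18.3) ≈ 0.535.
Too low — raise k to concentrate. Iterating converges to k ≈ 9.16.
Then θ = 10.2/(9.16−1) ≈ 1.25.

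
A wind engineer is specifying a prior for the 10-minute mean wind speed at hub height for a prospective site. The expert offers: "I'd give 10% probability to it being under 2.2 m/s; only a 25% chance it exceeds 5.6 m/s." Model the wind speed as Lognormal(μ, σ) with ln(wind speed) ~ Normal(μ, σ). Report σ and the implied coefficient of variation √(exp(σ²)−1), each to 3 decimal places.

If T ~ Lognormal(μ,σ) then ln T ~ Normal(μ,σ), so the p-quantile of ln T is μ + z_p·σ.
ln(2.2) = 0.7885 and ln(5.6) = 1.723; z_{0.1} = -1.282, z_{0.75} = 0.6745.
σ = (1.723 − 0.7885)/(0.6745 − (-1.282)) = 0.478.
μ = 0.7885 − (-1.282)·0.478 = 1.401.
CV = √(exp(σ²)−1) = √(exp(0.2282)−1) = 0.506.

σ ≈ 0.478, CV ≈ 0.506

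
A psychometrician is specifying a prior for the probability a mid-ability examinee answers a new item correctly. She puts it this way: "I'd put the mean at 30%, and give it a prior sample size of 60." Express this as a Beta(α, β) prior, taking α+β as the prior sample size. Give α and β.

Under the effective-sample-size interpretation, Beta(α, β) has prior mean α/(α+β) and prior sample size α+β.
So α+β = 60 and α/(α+β) = 0.3, giving α = 0.3·60 = 18 and β = 60 − 18 = 42.

α = 18, β = 42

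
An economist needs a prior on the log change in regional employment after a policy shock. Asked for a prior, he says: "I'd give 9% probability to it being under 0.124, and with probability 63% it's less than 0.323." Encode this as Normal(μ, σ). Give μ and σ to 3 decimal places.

For Normal(μ,σ), the p-quantile is μ + z_p·σ. Here z_{0.09} = -1.341, z_{0.63} = 0.3319.
So 0.124 = μ − 1.341σ and 0.323 = μ + 0.3319σ.
Subtracting: σ = (0.323 − 0.124)/(0.3319 − (-1.341)) = 0.119.
Then μ = 0.124 − (-1.341)·0.119 = 0.284.

μ = 0.284, σ = 0.119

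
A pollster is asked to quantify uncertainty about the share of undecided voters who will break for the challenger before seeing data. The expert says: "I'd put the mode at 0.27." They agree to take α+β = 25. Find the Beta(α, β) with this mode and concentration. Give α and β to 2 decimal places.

For α,β > 1 the Beta mode is (α−1)/(α+β−2). With α+β = 25, the mode is (α−1)/23.
Set (α−1)/23 = 0.27 → α = 1 + 0.27·23 = 7.21.
β = 25 − α = 17.79.

α = 7.21, β = 17.79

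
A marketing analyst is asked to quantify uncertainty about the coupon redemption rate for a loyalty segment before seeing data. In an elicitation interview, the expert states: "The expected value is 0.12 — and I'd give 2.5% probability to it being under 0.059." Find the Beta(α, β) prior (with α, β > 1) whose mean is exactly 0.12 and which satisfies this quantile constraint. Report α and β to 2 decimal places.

α ≈ 9.68, β ≈ 71.00

With mean 0.12 fixed, write α = 0.12s, β = 0.88s where s = α+β.
Need P(θ < 0.059) = 0.025 under Beta(0.12s, 0.88s). Normal approximation: (q−m)/√(m(1−m)/s) ≈ z_{0.025} = -1.96, so s ≈ 0.12·0.88·(-1.96)²/(0.059−0.12)² = 109.0.
At s = 109.0: P(θ<0.059) ≈ 0.011. Adjusting to match 0.025 gives s ≈ 80.68.
So α = 0.12·80.68 ≈ 9.68, β = 0.88·80.68 ≈ 71.00.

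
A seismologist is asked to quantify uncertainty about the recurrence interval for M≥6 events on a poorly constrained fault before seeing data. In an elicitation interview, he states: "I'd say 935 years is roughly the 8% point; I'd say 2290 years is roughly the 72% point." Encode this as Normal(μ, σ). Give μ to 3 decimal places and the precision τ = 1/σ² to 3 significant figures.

The p-quantile of Normal(μ,σ) is μ + z_p·σ, with z_{0.08} = -1.405 and z_{0.72} = 0.5828.
Eliminate σ: μ = (z₂·x₁ − z₁·x₂)/(z₂ − z₁) = (0.5828·935 − (-1.405)·2290)/1.988 = 1892.724.
Then σ = (x₂ − x₁)/(z₂ − z₁) = (2290 − 935)/1.988 = 681.619.
Precision τ = 1/σ² = 1/681.6² = 2.15e-06.

μ = 1892.724, τ = 2.15e-06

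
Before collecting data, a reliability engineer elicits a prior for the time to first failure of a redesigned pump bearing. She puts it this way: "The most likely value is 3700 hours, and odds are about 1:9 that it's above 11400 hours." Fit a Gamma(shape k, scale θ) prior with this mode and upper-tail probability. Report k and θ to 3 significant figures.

k ≈ 2.5, θ ≈ 2470

Gamma(k,θ) with k>1 has mode (k−1)θ, so θ = 3700/(k−1).
Need P(X < 11400) = 0.9 with θ tied to k this way. Start at k = 2, θ = 3700: P(X<11400) ≈ 0.813.
Too low — raise k to concentrate. Iterating converges to k ≈ 2.5.
Then θ = 3700/(2.5−1) ≈ 2470.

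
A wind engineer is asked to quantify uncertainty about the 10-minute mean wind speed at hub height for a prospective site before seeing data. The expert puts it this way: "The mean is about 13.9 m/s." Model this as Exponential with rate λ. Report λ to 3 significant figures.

Exponential mean = 1/λ, so λ = 1/13.9 = 0.0719.

λ ≈ 0.0719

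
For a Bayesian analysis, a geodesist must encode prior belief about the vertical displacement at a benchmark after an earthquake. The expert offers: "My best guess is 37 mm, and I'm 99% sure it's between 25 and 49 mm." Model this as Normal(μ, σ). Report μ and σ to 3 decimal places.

A symmetric 99% interval runs μ ± z·σ with z = 2.576.
Half-width = 12, so σ = 12/2.576 = 4.659.
μ is the stated best guess, 37.000.

μ = 37.000, σ = 4.659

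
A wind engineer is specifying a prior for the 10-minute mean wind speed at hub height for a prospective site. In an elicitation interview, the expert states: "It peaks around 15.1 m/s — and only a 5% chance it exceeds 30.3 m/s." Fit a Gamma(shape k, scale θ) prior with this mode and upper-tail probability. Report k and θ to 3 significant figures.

Gamma(k,θ) with k>1 has mode (k−1)θ, so θ = 15.1/(k−1).
Need P(X < 30.3) = 0.95 with θ tied to k this way. Start at k = 2, θ = 15.1: P(X<30.3) ≈ 0.596.
Too low — raise k to concentrate. Iterating converges to k ≈ 6.71.
Then θ = 15.1/(6.71−1) ≈ 2.64.

k ≈ 6.71, θ ≈ 2.64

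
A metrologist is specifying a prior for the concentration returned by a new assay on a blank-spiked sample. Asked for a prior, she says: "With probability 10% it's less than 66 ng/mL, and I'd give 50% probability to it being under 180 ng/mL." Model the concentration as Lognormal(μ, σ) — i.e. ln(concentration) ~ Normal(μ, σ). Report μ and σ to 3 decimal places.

If T ~ Lognormal(μ,σ) then ln T ~ Normal(μ,σ), so the p-quantile of ln T is μ + z_p·σ.
ln(66) = 4.19 and ln(180) = 5.193; z_{0.1} = -1.282, z_{0.5} = 0.
σ = (5.193 − 4.19)/(0 − (-1.282)) = 0.783.
μ = 4.19 − (-1.282)·0.783 = 5.193.

μ ≈ 5.193, σ ≈ 0.783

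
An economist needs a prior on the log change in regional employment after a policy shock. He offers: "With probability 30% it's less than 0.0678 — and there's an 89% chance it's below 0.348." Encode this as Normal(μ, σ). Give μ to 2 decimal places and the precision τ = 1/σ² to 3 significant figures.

μ = 0.15, τ = 39

For Normal(μ,σ), the p-quantile is μ + z_p·σ. Here z_{0.3} = -0.5244, z_{0.89} = 1.227.
So 0.0678 = μ − 0.5244σ and 0.348 = μ + 1.227σ.
Subtracting: σ = (0.348 − 0.0678)/(1.227 − (-0.5244)) = 0.16.
Then μ = 0.0678 − (-0.5244)·0.16 = 0.15.
Precision τ = 1/σ² = 1/0.16² = 39.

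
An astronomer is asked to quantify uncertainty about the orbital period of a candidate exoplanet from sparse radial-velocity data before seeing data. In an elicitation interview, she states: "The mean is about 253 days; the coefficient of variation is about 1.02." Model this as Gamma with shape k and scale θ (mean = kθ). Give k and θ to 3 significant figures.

For Gamma(k, scale θ): mean = kθ, variance = kθ², so CV = 1/√k.
CV = 1.02, hence k = 1/CV² = 0.961.
Then θ = mean/k = 253/0.961 = 263.

k ≈ 0.961, θ ≈ 263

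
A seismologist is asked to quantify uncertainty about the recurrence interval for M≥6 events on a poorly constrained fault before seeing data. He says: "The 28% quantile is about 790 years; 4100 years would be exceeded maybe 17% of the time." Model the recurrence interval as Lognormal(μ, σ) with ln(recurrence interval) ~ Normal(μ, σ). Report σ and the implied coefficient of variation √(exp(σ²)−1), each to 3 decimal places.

If T ~ Lognormal(μ,σ) then ln T ~ Normal(μ,σ), so the p-quantile of ln T is μ + z_p·σ.
ln(790) = 6.672 and ln(4100) = 8.319; z_{0.28} = -0.5828, z_{0.83} = 0.9542.
σ = (8.319 − 6.672)/(0.9542 − (-0.5828)) = 1.071.
μ = 6.672 − (-0.5828)·1.071 = 7.296.
CV = √(exp(σ²)−1) = √(exp(1.1478)−1) = 1.467.

σ ≈ 1.071, CV ≈ 1.467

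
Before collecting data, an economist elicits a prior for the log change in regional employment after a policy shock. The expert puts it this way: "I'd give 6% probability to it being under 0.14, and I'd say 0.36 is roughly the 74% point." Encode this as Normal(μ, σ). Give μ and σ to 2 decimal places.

The p-quantile of Normal(μ,σ) is μ + z_p·σ, with z_{0.06} = -1.555 and z_{0.74} = 0.6433.
Eliminate σ: μ = (z₂·x₁ − z₁·x₂)/(z₂ − z₁) = (0.6433·0.14 − (-1.555)·0.36)/2.198 = 0.30.
Then σ = (x₂ − x₁)/(z₂ − z₁) = (0.36 − 0.14)/2.198 = 0.10.

μ = 0.30, σ = 0.10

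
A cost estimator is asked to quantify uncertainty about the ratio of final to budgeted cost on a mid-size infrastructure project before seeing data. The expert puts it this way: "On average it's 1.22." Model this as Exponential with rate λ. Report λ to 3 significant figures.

λ ≈ 0.82

Exponential mean = 1/λ, so λ = 1/1.22 = 0.82.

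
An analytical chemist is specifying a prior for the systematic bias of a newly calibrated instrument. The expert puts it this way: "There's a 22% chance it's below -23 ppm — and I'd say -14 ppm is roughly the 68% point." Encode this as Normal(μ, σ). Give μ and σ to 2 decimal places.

μ = -17.39, σ = 7.26

The p-quantile of Normal(μ,σ) is μ + z_p·σ, with z_{0.22} = -0.7722 and z_{0.68} = 0.4677.
Eliminate σ: μ = (z₂·x₁ − z₁·x₂)/(z₂ − z₁) = (0.4677·-23 − (-0.7722)·-14)/1.24 = -17.39.
Then σ = (x₂ − x₁)/(z₂ − z₁) = (-14 − -23)/1.24 = 7.26.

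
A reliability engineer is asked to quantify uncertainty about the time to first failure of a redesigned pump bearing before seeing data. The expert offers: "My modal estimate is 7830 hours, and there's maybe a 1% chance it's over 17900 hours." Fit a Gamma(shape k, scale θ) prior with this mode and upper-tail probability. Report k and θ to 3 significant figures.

k ≈ 8, θ ≈ 1120

Gamma(k,θ) with k>1 has mode (k−1)θ, so θ = 7830/(k−1).
Need P(X < 17900) = 0.99 with θ tied to k this way. Start at k = 2, θ = 7830: P(X<17900) ≈ 0.666.
Too low — raise k to concentrate. Iterating converges to k ≈ 8.
Then θ = 7830/(8−1) ≈ 1120.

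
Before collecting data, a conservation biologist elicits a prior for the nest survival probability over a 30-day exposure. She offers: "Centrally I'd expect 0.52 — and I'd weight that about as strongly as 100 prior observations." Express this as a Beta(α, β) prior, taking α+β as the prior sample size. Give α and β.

α = 52, β = 48

Under the effective-sample-size interpretation, Beta(α, β) has prior mean α/(α+β) and prior sample size α+β.
So α+β = 100 and α/(α+β) = 0.52, giving α = 0.52·100 = 52 and β = 100 − 52 = 48.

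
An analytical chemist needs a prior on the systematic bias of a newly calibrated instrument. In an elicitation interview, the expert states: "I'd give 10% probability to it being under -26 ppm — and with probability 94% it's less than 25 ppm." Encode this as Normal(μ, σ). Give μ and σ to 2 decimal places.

μ = -2.96, σ = 17.98

The p-quantile of Normal(μ,σ) is μ + z_p·σ, with z_{0.1} = -1.282 and z_{0.94} = 1.555.
Eliminate σ: μ = (z₂·x₁ − z₁·x₂)/(z₂ − z₁) = (1.555·-26 − (-1.282)·25)/2.836 = -2.96.
Then σ = (x₂ − x₁)/(z₂ − z₁) = (25 − -26)/2.836 = 17.98.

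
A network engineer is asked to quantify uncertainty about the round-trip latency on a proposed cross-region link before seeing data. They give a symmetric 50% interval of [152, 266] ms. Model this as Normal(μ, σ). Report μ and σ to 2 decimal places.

A symmetric 50% interval runs μ ± z·σ with z = 0.6745.
Half-width = 57, so σ = 57/0.6745 = 84.51.
μ is the interval midpoint, 209.00.

μ = 209.00, σ = 84.51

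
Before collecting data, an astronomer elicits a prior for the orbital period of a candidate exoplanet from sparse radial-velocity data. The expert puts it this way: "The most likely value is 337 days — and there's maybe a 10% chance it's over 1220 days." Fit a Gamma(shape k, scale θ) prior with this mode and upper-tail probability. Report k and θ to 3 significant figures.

k ≈ 2.13, θ ≈ 299

Gamma(k,θ) with k>1 has mode (k−1)θ, so θ = 337/(k−1).
Need P(X < 1220) = 0.9 with θ tied to k this way. Start at k = 2, θ = 337: P(X<1220) ≈ 0.876.
Too low — raise k to concentrate. Iterating converges to k ≈ 2.13.
Then θ = 337/(2.13−1) ≈ 299.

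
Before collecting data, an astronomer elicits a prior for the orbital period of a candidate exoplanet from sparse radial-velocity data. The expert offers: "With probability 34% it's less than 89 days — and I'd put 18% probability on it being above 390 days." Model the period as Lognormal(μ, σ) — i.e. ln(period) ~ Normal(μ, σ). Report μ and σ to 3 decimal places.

μ ≈ 4.948, σ ≈ 1.113

If T ~ Lognormal(μ,σ) then ln T ~ Normal(μ,σ), so the p-quantile of ln T is μ + z_p·σ.
ln(89) = 4.489 and ln(390) = 5.966; z_{0.34} = -0.4125, z_{0.82} = 0.9154.
σ = (5.966 − 4.489)/(0.9154 − (-0.4125)) = 1.113.
μ = 4.489 − (-0.4125)·1.113 = 4.948.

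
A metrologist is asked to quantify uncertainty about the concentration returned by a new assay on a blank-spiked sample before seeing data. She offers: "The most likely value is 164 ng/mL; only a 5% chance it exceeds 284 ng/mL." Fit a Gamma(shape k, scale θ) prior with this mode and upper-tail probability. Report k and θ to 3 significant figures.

Gamma(k,θ) with k>1 has mode (k−1)θ, so θ = 164/(k−1).
Need P(X < 284) = 0.95 with θ tied to k this way. Start at k = 2, θ = 164: P(X<284) ≈ 0.517.
Too low — raise k to concentrate. Iterating converges to k ≈ 10.3.
Then θ = 164/(10.3−1) ≈ 17.7.

k ≈ 10.3, θ ≈ 17.7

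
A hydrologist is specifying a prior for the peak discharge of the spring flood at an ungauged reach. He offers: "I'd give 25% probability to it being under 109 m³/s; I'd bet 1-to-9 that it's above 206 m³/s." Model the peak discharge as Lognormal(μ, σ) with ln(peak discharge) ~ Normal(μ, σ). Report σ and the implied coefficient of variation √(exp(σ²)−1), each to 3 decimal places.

σ ≈ 0.325, CV ≈ 0.334

If T ~ Lognormal(μ,σ) then ln T ~ Normal(μ,σ), so the p-quantile of ln T is μ + z_p·σ.
ln(109) = 4.691 and ln(206) = 5.328; z_{0.25} = -0.6745, z_{0.9} = 1.282.
σ = (5.328 − 4.691)/(1.282 − (-0.6745)) = 0.325.
μ = 4.691 − (-0.6745)·0.325 = 4.911.
CV = √(exp(σ²)−1) = √(exp(0.1059)−1) = 0.334.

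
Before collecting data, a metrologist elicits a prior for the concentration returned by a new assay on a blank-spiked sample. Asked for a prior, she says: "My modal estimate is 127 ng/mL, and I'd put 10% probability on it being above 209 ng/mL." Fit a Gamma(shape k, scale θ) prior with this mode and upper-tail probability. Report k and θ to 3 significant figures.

Gamma(k,θ) with k>1 has mode (k−1)θ, so θ = 127/(k−1).
Need P(X < 209) = 0.9 with θ tied to k this way. Start at k = 2, θ = 127: P(X<209) ≈ 0.490.
Too low — raise k to concentrate. Iterating converges to k ≈ 8.6.
Then θ = 127/(8.6−1) ≈ 16.7.

k ≈ 8.6, θ ≈ 16.7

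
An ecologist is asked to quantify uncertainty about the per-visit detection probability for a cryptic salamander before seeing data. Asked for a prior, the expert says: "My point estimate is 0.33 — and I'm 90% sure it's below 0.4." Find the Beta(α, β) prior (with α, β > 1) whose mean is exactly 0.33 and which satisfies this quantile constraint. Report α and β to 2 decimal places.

α ≈ 24.99, β ≈ 50.75

With mean 0.33 fixed, write α = 0.33s, β = 0.67s where s = α+β.
Need P(θ < 0.4) = 0.9 under Beta(0.33s, 0.67s). Normal approximation: (q−m)/√(m(1−m)/s) ≈ z_{0.9} = 1.28, so s ≈ 0.33·0.67·(1.28)²/(0.4−0.33)² = 74.1.
At s = 74.1: P(θ<0.4) ≈ 0.898. Adjusting to match 0.9 gives s ≈ 75.74.
So α = 0.33·75.74 ≈ 24.99, β = 0.67·75.74 ≈ 50.75.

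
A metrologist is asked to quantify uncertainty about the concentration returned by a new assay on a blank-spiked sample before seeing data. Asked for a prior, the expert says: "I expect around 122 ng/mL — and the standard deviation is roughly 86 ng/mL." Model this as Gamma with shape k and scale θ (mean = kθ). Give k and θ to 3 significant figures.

k ≈ 2.01, θ ≈ 60.6

For Gamma(k, scale θ): mean = kθ, variance = kθ², so CV = 1/√k.
CV = SD/mean = 86/122 = 0.7049, hence k = 1/CV² = 2.01.
Then θ = mean/k = 122/2.01 = 60.6.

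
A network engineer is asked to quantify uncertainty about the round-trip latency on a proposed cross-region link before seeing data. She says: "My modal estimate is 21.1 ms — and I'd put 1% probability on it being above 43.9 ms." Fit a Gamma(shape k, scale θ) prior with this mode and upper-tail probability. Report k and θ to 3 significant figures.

k ≈ 10.1, θ ≈ 2.32

Gamma(k,θ) with k>1 has mode (k−1)θ, so θ = 21.1/(k−1).
Need P(X < 43.9) = 0.99 with θ tied to k this way. Start at k = 2, θ = 21.1: P(X<43.9) ≈ 0.615.
Too low — raise k to concentrate. Iterating converges to k ≈ 10.1.
Then θ = 21.1/(10.1−1) ≈ 2.32.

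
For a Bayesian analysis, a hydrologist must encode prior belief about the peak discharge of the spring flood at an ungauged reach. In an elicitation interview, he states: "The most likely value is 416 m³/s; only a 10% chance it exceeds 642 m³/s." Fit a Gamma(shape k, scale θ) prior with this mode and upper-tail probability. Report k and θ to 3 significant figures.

k ≈ 10.9, θ ≈ 41.9

Gamma(k,θ) with k>1 has mode (k−1)θ, so θ = 416/(k−1).
Need P(X < 642) = 0.9 with θ tied to k this way. Start at k = 2, θ = 416: P(X<642) ≈ 0.457.
Too low — raise k to concentrate. Iterating converges to k ≈ 10.9.
Then θ = 416/(10.9−1) ≈ 41.9.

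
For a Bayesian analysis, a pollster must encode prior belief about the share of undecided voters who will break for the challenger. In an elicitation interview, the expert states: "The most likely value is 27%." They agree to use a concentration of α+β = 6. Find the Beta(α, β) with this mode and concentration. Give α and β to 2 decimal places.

For α,β > 1 the Beta mode is (α−1)/(α+β−2). With α+β = 6, the mode is (α−1)/4.
Set (α−1)/4 = 0.27 → α = 1 + 0.27·4 = 2.08.
β = 6 − α = 3.92.

α = 2.08, β = 3.92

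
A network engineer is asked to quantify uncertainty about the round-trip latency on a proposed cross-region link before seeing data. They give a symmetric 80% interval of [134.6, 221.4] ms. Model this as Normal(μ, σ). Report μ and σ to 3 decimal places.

μ = 178.000, σ = 33.865

A symmetric 80% interval runs μ ± z·σ with z = 1.282.
Half-width = 43.4, so σ = 43.4/1.282 = 33.865.
μ is the interval midpoint, 178.000.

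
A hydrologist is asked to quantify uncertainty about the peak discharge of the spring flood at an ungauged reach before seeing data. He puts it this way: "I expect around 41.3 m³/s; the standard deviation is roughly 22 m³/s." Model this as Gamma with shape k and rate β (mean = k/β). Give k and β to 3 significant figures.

For Gamma(k, rate β): mean = k/β, variance = k/β², so CV = 1/√k.
CV = SD/mean = 22/41.3 = 0.5327, hence k = 1/CV² = 3.52.
Then β = k/mean = 3.52/41.3 = 0.0853.

k ≈ 3.52, β ≈ 0.0853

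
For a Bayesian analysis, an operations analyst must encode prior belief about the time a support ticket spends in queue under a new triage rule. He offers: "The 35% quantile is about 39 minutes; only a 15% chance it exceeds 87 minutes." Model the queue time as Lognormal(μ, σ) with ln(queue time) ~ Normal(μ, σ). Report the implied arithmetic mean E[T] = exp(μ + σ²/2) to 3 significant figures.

If T ~ Lognormal(μ,σ) then ln T ~ Normal(μ,σ), so the p-quantile of ln T is μ + z_p·σ.
ln(39) = 3.664 and ln(87) = 4.466; z_{0.35} = -0.3853, z_{0.85} = 1.036.
σ = (4.466 − 3.664)/(1.036 − (-0.3853)) = 0.564.
μ = 3.664 − (-0.3853)·0.564 = 3.881.
E[T] = exp(μ + σ²/2) = exp(3.881 + 0.1592) = 56.8 minutes.

E[T] ≈ 56.8 minutes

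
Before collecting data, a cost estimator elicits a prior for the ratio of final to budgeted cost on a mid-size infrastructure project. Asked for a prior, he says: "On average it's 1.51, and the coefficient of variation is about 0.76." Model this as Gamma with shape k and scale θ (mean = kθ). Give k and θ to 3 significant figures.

k ≈ 1.73, θ ≈ 0.872

For Gamma(k, scale θ): mean = kθ, variance = kθ², so CV = 1/√k.
CV = 0.76, hence k = 1/CV² = 1.73.
Then θ = mean/k = 1.51/1.73 = 0.872.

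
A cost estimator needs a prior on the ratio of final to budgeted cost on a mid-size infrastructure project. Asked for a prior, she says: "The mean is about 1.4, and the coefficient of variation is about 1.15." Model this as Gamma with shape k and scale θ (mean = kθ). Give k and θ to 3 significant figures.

For Gamma(k, scale θ): mean = kθ, variance = kθ², so CV = 1/√k.
CV = 1.15, hence k = 1/CV² = 0.756.
Then θ = mean/k = 1.4/0.756 = 1.85.

k ≈ 0.756, θ ≈ 1.85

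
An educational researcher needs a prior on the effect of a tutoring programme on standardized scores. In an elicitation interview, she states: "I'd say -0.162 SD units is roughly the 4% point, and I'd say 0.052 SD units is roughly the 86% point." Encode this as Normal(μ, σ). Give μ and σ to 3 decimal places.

The p-quantile of Normal(μ,σ) is μ + z_p·σ, with z_{0.04} = -1.751 and z_{0.86} = 1.08.
Eliminate σ: μ = (z₂·x₁ − z₁·x₂)/(z₂ − z₁) = (1.08·-0.162 − (-1.751)·0.052)/2.831 = -0.030.
Then σ = (x₂ − x₁)/(z₂ − z₁) = (0.052 − -0.162)/2.831 = 0.076.

μ = -0.030, σ = 0.076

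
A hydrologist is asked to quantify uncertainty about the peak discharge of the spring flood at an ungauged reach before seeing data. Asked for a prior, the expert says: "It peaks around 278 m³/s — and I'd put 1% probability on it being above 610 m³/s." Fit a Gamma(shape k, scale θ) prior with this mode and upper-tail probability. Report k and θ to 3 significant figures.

k ≈ 8.81, θ ≈ 35.6

Gamma(k,θ) with k>1 has mode (k−1)θ, so θ = 278/(k−1).
Need P(X < 610) = 0.99 with θ tied to k this way. Start at k = 2, θ = 278: P(X<610) ≈ 0.644.
Too low — raise k to concentrate. Iterating converges to k ≈ 8.81.
Then θ = 278/(8.81−1) ≈ 35.6.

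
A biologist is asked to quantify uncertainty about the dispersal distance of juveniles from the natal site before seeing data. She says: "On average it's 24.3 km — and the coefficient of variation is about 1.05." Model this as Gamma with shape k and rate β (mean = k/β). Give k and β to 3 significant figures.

For Gamma(k, rate β): mean = k/β, variance = k/β², so CV = 1/√k.
CV = 1.05, hence k = 1/CV² = 0.907.
Then β = k/mean = 0.907/24.3 = 0.0373.

k ≈ 0.907, β ≈ 0.0373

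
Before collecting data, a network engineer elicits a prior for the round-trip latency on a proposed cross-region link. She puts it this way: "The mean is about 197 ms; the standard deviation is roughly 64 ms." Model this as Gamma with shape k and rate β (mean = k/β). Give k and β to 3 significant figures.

For Gamma(k, rate β): mean = k/β, variance = k/β², so CV = 1/√k.
CV = SD/mean = 64/197 = 0.3249, hence k = 1/CV² = 9.47.
Then β = k/mean = 9.47/197 = 0.0481.

k ≈ 9.47, β ≈ 0.0481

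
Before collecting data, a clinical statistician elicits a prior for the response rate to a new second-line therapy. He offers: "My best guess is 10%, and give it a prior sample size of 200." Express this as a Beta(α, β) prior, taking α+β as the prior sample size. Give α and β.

α = 20, β = 180

Under the effective-sample-size interpretation, Beta(α, β) has prior mean α/(α+β) and prior sample size α+β.
So α+β = 200 and α/(α+β) = 0.1, giving α = 0.1·200 = 20 and β = 200 − 20 = 180.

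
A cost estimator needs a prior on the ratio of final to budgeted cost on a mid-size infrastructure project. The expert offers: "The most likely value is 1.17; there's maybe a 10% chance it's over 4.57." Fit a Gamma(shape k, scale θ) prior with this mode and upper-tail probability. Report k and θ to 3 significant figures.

k ≈ 1.99, θ ≈ 1.18

Gamma(k,θ) with k>1 has mode (k−1)θ, so θ = 1.17/(k−1).
Need P(X < 4.57) = 0.9 with θ tied to k this way. Start at k = 2, θ = 1.17: P(X<4.57) ≈ 0.901.
Too high — lower k to spread out. Iterating converges to k ≈ 1.99.
Then θ = 1.17/(1.99−1) ≈ 1.18.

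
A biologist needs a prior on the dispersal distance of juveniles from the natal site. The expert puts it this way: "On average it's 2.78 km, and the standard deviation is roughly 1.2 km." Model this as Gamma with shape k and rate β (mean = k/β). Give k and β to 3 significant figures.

For Gamma(k, rate β): mean = k/β, variance = k/β², so CV = 1/√k.
CV = SD/mean = 1.2/2.78 = 0.4317, hence k = 1/CV² = 5.37.
Then β = k/mean = 5.37/2.78 = 1.93.

k ≈ 5.37, β ≈ 1.93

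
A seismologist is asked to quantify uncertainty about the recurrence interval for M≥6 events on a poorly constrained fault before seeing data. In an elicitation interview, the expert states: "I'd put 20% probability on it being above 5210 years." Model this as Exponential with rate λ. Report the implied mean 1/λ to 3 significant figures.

mean ≈ 3240 years

P(T > 5210.0) = e^(−λ·5210.0) = 0.2, so λ = −ln(0.2)/5210.0 = 0.000309.
Mean = 1/λ = 3240 years.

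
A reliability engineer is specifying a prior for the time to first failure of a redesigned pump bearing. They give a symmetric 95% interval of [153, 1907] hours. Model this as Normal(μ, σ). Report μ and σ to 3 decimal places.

μ = 1030.000, σ = 447.457

A symmetric 95% interval runs μ ± z·σ with z = 1.96.
Half-width = 877, so σ = 877/1.96 = 447.457.
μ is the interval midpoint, 1030.000.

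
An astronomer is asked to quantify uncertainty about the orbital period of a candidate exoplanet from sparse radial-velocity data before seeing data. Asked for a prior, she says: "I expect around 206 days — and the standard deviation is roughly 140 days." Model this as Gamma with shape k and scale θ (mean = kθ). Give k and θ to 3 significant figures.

For Gamma(k, scale θ): mean = kθ, variance = kθ², so CV = 1/√k.
CV = SD/mean = 140/206 = 0.6796, hence k = 1/CV² = 2.17.
Then θ = mean/k = 206/2.17 = 95.1.

k ≈ 2.17, θ ≈ 95.1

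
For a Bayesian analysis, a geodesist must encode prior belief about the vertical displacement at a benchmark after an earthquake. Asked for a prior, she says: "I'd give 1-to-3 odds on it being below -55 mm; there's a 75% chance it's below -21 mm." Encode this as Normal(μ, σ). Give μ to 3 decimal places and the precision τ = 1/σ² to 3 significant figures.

μ = -38.000, τ = 0.00157

The p-quantile of Normal(μ,σ) is μ + z_p·σ, with z_{0.25} = -0.6745 and z_{0.75} = 0.6745.
Eliminate σ: μ = (z₂·x₁ − z₁·x₂)/(z₂ − z₁) = (0.6745·-55 − (-0.6745)·-21)/1.349 = -38.000.
Then σ = (x₂ − x₁)/(z₂ − z₁) = (-21 − -55)/1.349 = 25.204.
Precision τ = 1/σ² = 1/25.2² = 0.00157.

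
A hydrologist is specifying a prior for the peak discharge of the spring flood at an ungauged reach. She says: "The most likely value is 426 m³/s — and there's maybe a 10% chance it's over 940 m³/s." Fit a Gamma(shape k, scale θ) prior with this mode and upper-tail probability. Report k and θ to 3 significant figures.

k ≈ 4.07, θ ≈ 139

Gamma(k,θ) with k>1 has mode (k−1)θ, so θ = 426/(k−1).
Need P(X < 940) = 0.9 with θ tied to k this way. Start at k = 2, θ = 426: P(X<940) ≈ 0.647.
Too low — raise k to concentrate. Iterating converges to k ≈ 4.07.
Then θ = 426/(4.07−1) ≈ 139.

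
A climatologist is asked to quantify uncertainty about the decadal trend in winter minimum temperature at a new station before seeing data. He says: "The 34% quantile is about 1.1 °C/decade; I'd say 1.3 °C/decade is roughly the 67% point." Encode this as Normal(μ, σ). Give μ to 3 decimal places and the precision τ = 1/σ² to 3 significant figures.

μ = 1.197, τ = 18.2

The p-quantile of Normal(μ,σ) is μ + z_p·σ, with z_{0.34} = -0.4125 and z_{0.67} = 0.4399.
Eliminate σ: μ = (z₂·x₁ − z₁·x₂)/(z₂ − z₁) = (0.4399·1.1 − (-0.4125)·1.3)/0.8524 = 1.197.
Then σ = (x₂ − x₁)/(z₂ − z₁) = (1.3 − 1.1)/0.8524 = 0.235.
Precision τ = 1/σ² = 1/0.2346² = 18.2.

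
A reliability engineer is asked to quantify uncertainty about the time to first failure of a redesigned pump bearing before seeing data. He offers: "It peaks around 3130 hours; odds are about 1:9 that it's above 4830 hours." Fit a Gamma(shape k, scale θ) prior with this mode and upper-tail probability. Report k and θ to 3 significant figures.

k ≈ 10.9, θ ≈ 315

Gamma(k,θ) with k>1 has mode (k−1)θ, so θ = 3130/(k−1).
Need P(X < 4830) = 0.9 with θ tied to k this way. Start at k = 2, θ = 3130: P(X<4830) ≈ 0.457.
Too low — raise k to concentrate. Iterating converges to k ≈ 10.9.
Then θ = 3130/(10.9−1) ≈ 315.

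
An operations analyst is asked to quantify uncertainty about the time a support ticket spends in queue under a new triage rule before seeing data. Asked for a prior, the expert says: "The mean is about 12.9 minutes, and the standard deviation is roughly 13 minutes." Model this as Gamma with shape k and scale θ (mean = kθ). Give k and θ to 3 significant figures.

k ≈ 0.985, θ ≈ 13.1

For Gamma(k, scale θ): mean = kθ, variance = kθ², so CV = 1/√k.
CV = SD/mean = 13/12.9 = 1.008, hence k = 1/CV² = 0.985.
Then θ = mean/k = 12.9/0.985 = 13.1.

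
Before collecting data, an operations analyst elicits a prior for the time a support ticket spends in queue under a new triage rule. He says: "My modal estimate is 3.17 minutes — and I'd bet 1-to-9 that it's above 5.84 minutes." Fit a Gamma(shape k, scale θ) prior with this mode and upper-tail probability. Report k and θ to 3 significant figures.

Gamma(k,θ) with k>1 has mode (k−1)θ, so θ = 3.17/(k−1).
Need P(X < 5.84) = 0.9 with θ tied to k this way. Start at k = 2, θ = 3.17: P(X<5.84) ≈ 0.550.
Too low — raise k to concentrate. Iterating converges to k ≈ 6.11.
Then θ = 3.17/(6.11−1) ≈ 0.62.

k ≈ 6.11, θ ≈ 0.62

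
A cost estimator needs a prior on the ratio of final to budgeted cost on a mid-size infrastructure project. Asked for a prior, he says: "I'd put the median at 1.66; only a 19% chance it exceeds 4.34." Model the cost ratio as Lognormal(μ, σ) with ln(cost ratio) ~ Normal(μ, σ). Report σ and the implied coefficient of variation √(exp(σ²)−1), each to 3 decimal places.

If T ~ Lognormal(μ,σ) then ln T ~ Normal(μ,σ), so the p-quantile of ln T is μ + z_p·σ.
ln(1.66) = 0.5068 and ln(4.34) = 1.468; z_{0.5} = 0, z_{0.81} = 0.8779.
σ = (1.468 − 0.5068)/(0.8779 − (0)) = 1.095.
μ = 0.5068 − (0)·1.095 = 0.507.
CV = √(exp(σ²)−1) = √(exp(1.1984)−1) = 1.521.

σ ≈ 1.095, CV ≈ 1.521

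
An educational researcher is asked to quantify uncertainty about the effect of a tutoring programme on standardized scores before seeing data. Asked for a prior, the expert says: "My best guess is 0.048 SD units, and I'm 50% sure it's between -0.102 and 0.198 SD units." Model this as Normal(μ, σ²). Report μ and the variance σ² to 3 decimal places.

μ = 0.048, σ² = 0.049

A symmetric 50% interval runs μ ± z·σ with z = 0.6745.
Half-width = 0.15, so σ = 0.15/0.6745 = 0.2224 and σ² = 0.049.
μ is the stated best guess, 0.048.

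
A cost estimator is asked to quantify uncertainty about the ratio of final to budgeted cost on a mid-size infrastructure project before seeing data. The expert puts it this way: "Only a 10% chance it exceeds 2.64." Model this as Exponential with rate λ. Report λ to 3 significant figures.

λ ≈ 0.872

P(T > 2.64) = e^(−λ·2.64) = 0.1, so λ = −ln(0.1)/2.64 = 0.872.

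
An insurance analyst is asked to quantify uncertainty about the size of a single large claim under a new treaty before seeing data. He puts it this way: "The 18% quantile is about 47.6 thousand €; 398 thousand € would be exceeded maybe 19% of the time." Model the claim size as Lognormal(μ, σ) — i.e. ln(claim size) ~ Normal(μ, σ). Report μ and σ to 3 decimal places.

μ ≈ 4.947, σ ≈ 1.184

If T ~ Lognormal(μ,σ) then ln T ~ Normal(μ,σ), so the p-quantile of ln T is μ + z_p·σ.
ln(47.6) = 3.863 and ln(398) = 5.986; z_{0.18} = -0.9154, z_{0.81} = 0.8779.
σ = (5.986 − 3.863)/(0.8779 − (-0.9154)) = 1.184.
μ = 3.863 − (-0.9154)·1.184 = 4.947.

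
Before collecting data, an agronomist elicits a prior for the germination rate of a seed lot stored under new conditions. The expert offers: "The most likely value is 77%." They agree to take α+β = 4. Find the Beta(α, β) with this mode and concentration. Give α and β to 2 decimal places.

α = 2.54, β = 1.46

For α,β > 1 the Beta mode is (α−1)/(α+β−2). With α+β = 4, the mode is (α−1)/2.
Set (α−1)/2 = 0.77 → α = 1 + 0.77·2 = 2.54.
β = 4 − α = 1.46.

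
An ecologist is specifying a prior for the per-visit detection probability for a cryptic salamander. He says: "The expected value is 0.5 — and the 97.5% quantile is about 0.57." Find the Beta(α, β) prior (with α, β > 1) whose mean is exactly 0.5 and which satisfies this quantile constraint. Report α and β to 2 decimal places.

α ≈ 97.28, β ≈ 97.28

With mean 0.5 fixed, write α = 0.5s, β = 0.5s where s = α+β.
Need P(θ < 0.57) = 0.975 under Beta(0.5s, 0.5s). Normal approximation: (q−m)/√(m(1−m)/s) ≈ z_{0.975} = 1.96, so s ≈ 0.5·0.5·(1.96)²/(0.57−0.5)² = 196.0.
At s = 196.0: P(θ<0.57) ≈ 0.975. Adjusting to match 0.975 gives s ≈ 194.56.
So α = 0.5·194.56 ≈ 97.28, β = 0.5·194.56 ≈ 97.28.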